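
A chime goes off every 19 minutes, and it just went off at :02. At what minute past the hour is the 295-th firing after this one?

27

295·19 = 5605.
5605 mod 60 = 25 (since 93·60 = 5580).
(2 + 25) mod 60 = 27.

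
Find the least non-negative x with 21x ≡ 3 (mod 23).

The inverse of 21 mod 23 is 11 (since 21·11 = 231 ≡ 1).
Multiplying both sides by 11: x ≡ 11·3 = 33 ≡ 10 (mod 23).

10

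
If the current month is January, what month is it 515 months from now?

December

515 mod 12 = 11 (since 42·12 = 504).
January + 11 months → December.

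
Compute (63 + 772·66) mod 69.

772·66 = 50952.
50952 − 738·69 = 30, so 50952 ≡ 30 (mod 69).
(63 + 30) mod 69 = 24.

24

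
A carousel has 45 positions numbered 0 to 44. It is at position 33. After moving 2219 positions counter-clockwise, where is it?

19

2219 mod 45 = 14 (since 49·45 = 2205).
(33 − 14) mod 45 = 19.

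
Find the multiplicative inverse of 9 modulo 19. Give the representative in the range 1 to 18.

9·17 = 153 = 8·19 + 1, so 9⁻¹ ≡ 17 (mod 19).

17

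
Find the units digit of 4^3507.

Powers of 4 mod 10 repeat with period 2: 4, 6.
3507 mod 2 = 1, so the last digit matches 4^1 = 4.

4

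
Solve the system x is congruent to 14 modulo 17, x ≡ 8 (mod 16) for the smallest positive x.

x ≡ 8 (mod 16) gives x ∈ {8, 24, 40, 56, 72, 88, 104, 120, …}.
The first of these with x mod 17 = 14 is 184.

184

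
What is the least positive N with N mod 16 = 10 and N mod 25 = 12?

x ≡ 10 (mod 16) gives x ∈ {10, 26, 42, 58, 74, 90, 106, 122, …}.
The first of these with x mod 25 = 12 is 362.

362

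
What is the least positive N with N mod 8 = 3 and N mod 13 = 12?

51

x ≡ 3 (mod 8) gives x ∈ {3, 11, 19, 27, 35, 43, 51}.
The first of these with x mod 13 = 12 is 51.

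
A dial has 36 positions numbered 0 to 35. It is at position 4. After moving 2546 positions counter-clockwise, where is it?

14

Dividing 2546 by 36 gives quotient 70 and remainder 26.
(4 − 26) mod 36 = 14.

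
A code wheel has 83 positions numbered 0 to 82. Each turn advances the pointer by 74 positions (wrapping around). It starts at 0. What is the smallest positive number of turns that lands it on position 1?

46

The inverse of 74 mod 83 is 46 (since 74·46 = 3404 ≡ 1).
So x ≡ 46·1 = 46 ≡ 46 (mod 83).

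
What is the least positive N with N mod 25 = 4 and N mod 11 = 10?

x ≡ 10 (mod 11) gives x ∈ {10, 21, 32, 43, 54}.
The first of these with x mod 25 = 4 is 54.

54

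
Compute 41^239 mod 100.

61

Successive squares of 41 mod 100: 41^1≡41, 41^2≡81, 41^4≡61, 41^8≡21, 41^16≡41, 41^32≡81, 41^64≡61, 41^128≡21.
Since 239 = 1 + 2 + 4 + 8 + 32 + 64 + 128 in binary, 41^239 ≡ 41·81·61·21·81·61·21 ≡ 61 (mod 100).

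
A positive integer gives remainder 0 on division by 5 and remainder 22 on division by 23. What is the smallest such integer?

x ≡ 0 (mod 5) gives x ∈ {0, 5, 10, 15, 20, 25, 30, 35, …}.
The first of these with x mod 23 = 22 is 45.

45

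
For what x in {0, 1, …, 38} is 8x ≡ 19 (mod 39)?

The inverse of 8 mod 39 is 5 (since 8·5 = 40 ≡ 1).
So x ≡ 5·19 = 95 ≡ 17 (mod 39).
Check: 8·17 = 136 = 3·39 + 19.

17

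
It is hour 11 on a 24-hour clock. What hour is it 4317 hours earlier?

14

4317 mod 24 = 21 (since 179·24 = 4296).
(11 − 21) mod 24 = 14.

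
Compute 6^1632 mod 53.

Successive squares of 6 mod 53: 6^1≡6, 6^2≡36, 6^4≡24, 6^8≡46, 6^16≡49, 6^32≡16, 6^64≡44, 6^128≡28, 6^256≡42, 6^512≡15, 6^1024≡13.
1632 = 32 + 64 + 512 + 1024, so 6^1632 ≡ 16·44·15·13 ≡ 10 (mod 53).

10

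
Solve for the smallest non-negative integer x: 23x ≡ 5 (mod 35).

20

23⁻¹ ≡ 32 (mod 35) because 23·32 = 736 = 21·35 + 1.
So x ≡ 32·5 = 160 ≡ 20 (mod 35).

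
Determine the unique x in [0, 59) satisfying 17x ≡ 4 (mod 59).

28

The inverse of 17 mod 59 is 7 (since 17·7 = 119 ≡ 1).
So x ≡ 7·4 = 28 ≡ 28 (mod 59).
Check: 17·28 = 476 = 8·59 + 4.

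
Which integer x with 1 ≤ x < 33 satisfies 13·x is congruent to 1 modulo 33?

13·28 = 364 = 11·33 + 1, so 13⁻¹ ≡ 28 (mod 33).

28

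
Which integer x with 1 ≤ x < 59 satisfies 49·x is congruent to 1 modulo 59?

49·53 = 2597 = 44·59 + 1, so 49⁻¹ ≡ 53 (mod 59).

53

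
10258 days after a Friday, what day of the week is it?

10258 mod 7 = 3 (since 1465·7 = 10255).
Friday + 3 days → Monday.

Monday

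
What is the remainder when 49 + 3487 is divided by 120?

56

3487 − 29·120 = 7, so 3487 ≡ 7 (mod 120).
(49 + 7) mod 120 = 56.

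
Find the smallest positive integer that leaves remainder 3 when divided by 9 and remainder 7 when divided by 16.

39

x ≡ 3 (mod 9) gives x ∈ {3, 12, 21, 30, 39}.
The first of these with x mod 16 = 7 is 39.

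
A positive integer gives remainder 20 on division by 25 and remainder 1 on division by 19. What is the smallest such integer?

20

x ≡ 1 (mod 19) gives x ∈ {1, 20}.
The first of these with x mod 25 = 20 is 20.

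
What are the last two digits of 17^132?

Square-and-reduce mod 100: 17^1≡17, 17^2≡89, 17^4≡21, 17^8≡41, 17^16≡81, 17^32≡61, 17^64≡21, 17^128≡41.
132 = 4 + 128, so 17^132 ≡ 21·41 ≡ 61 (mod 100).

61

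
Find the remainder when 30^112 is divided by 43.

By repeated squaring mod 43: 30^1≡30, 30^2≡40, 30^4≡9, 30^8≡38, 30^16≡25, 30^32≡23, 30^64≡13.
112 = 16 + 32 + 64, so 30^112 ≡ 25·23·13 ≡ 36 (mod 43).

36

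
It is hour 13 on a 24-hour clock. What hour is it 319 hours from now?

20

319 − 13·24 = 7, so 319 ≡ 7 (mod 24).
(13 + 7) mod 24 = 20.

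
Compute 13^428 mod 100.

21

Square-and-reduce mod 100: 13^1≡13, 13^2≡69, 13^4≡61, 13^8≡21, 13^16≡41, 13^32≡81, 13^64≡61, 13^128≡21, 13^256≡41.
428 = 4 + 8 + 32 + 128 + 256, so 13^428 ≡ 61·21·81·21·41 ≡ 21 (mod 100).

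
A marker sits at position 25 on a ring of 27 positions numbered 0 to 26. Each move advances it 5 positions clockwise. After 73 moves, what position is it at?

73·5 = 365.
365 − 13·27 = 14, so 365 ≡ 14 (mod 27).
(25 + 14) mod 27 = 12.

12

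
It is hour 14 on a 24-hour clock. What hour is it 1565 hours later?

19

1565 − 65·24 = 5, so 1565 ≡ 5 (mod 24).
(14 + 5) mod 24 = 19.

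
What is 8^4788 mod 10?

6

Powers of 8 mod 10 repeat with period 4: 8, 4, 2, 6.
4788 leaves remainder 0 on division by 4, so 8^4788 ends in 6.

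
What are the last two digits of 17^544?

21

Square-and-reduce mod 100: 17^1≡17, 17^2≡89, 17^4≡21, 17^8≡41, 17^16≡81, 17^32≡61, 17^64≡21, 17^128≡41, 17^256≡81, 17^512≡61.
544 = 32 + 512, so 17^544 ≡ 61·61 ≡ 21 (mod 100).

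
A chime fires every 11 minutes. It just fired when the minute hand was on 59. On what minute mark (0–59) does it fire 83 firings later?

83·11 = 913.
913 mod 60 = 13 (since 15·60 = 900).
(59 + 13) mod 60 = 12.

12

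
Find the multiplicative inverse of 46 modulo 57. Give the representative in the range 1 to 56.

57 = 1·46 + 11
46 = 4·11 + 2
11 = 5·2 + 1
2 = 2·1 + 0
Back-substituting gives 46·31 ≡ 1 (mod 57).

31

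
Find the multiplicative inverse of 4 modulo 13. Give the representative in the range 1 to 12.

10

13 = 3·4 + 1
4 = 4·1 + 0
Back-substituting gives 4·10 ≡ 1 (mod 13).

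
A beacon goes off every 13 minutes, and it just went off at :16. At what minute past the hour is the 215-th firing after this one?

51

215·13 = 2795.
2795 − 46·60 = 35, so 2795 ≡ 35 (mod 60).
(16 + 35) mod 60 = 51.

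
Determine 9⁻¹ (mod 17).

9·2 = 18 = 1·17 + 1, so 9⁻¹ ≡ 2 (mod 17).

2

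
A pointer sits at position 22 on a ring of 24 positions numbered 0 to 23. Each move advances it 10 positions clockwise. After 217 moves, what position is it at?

8

217·10 = 2170.
2170 − 90·24 = 10, so 2170 ≡ 10 (mod 24).
(22 + 10) mod 24 = 8.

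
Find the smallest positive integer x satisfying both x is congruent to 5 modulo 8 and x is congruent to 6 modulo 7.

13

x ≡ 6 (mod 7) gives x ∈ {6, 13}.
The first of these with x mod 8 = 5 is 13.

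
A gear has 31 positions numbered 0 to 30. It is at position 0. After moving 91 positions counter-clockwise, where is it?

91 mod 31 = 29 (since 2·31 = 62).
(0 − 29) mod 31 = 2.

2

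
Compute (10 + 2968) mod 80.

18

2968 − 37·80 = 8, so 2968 ≡ 8 (mod 80).
(10 + 8) mod 80 = 18.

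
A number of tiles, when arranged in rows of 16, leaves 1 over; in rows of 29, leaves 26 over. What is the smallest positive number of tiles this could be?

113

x ≡ 1 (mod 16) gives x ∈ {1, 17, 33, 49, 65, 81, 97, 113}.
The first of these with x mod 29 = 26 is 113.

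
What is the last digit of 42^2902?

Last digits of 2^n: 2, 4, 8, 6 (period 4).
2902 mod 4 = 2, so the last digit matches 2^2 = 4.

4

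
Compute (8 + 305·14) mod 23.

0

305·14 = 4270.
4270 − 185·23 = 15, so 4270 ≡ 15 (mod 23).
(8 + 15) mod 23 = 0.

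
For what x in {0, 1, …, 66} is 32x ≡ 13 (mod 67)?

The inverse of 32 mod 67 is 44 (since 32·44 = 1408 ≡ 1).
So x ≡ 44·13 = 572 ≡ 36 (mod 67).

36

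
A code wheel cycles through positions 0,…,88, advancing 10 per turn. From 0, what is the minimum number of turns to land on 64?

The inverse of 10 mod 89 is 9 (since 10·9 = 90 ≡ 1).
Multiplying both sides by 9: x ≡ 9·64 = 576 ≡ 42 (mod 89).

42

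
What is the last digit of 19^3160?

The units digit of 19^n cycles with period 2: 9, 1, …
3160 mod 2 = 0, so the last digit matches 9^2 = 1.

1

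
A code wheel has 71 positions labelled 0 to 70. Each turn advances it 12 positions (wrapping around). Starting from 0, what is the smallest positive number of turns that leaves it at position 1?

71 = 5·12 + 11
12 = 1·11 + 1
11 = 11·1 + 0
Back-substituting gives 12·6 ≡ 1 (mod 71).

6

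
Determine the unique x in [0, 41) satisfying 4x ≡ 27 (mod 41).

17

The inverse of 4 mod 41 is 31 (since 4·31 = 124 ≡ 1).
Multiplying both sides by 31: x ≡ 31·27 = 837 ≡ 17 (mod 41).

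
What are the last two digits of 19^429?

79

Successive squares of 19 mod 100: 19^1≡19, 19^2≡61, 19^4≡21, 19^8≡41, 19^16≡81, 19^32≡61, 19^64≡21, 19^128≡41, 19^256≡81.
Since 429 = 1 + 4 + 8 + 32 + 128 + 256 in binary, 19^429 ≡ 19·21·41·61·41·81 ≡ 79 (mod 100).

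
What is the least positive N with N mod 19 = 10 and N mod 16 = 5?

x ≡ 5 (mod 16) gives x ∈ {5, 21, 37, 53, 69, 85, 101, 117, …}.
The first of these with x mod 19 = 10 is 181.

181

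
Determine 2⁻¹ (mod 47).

24

47 = 23·2 + 1
2 = 2·1 + 0
Back-substituting gives 2·24 ≡ 1 (mod 47).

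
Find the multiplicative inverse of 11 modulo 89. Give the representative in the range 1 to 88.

11·81 = 891 = 10·89 + 1, so 11⁻¹ ≡ 81 (mod 89).

81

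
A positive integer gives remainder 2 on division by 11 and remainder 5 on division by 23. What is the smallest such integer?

Since 23·1 ≡ 1 (mod 11), take x = 5 + 23·((2−5)·1 mod 11) = 5 + 23·8 = 189.
Check: 189 mod 11 = 2, 189 mod 23 = 5.

189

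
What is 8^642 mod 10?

4

The units digit of 8^n cycles with period 4: 8, 4, 2, 6, …
642 mod 4 = 2, so the last digit matches 8^2 = 4.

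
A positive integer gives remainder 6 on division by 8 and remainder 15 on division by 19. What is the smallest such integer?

Since 19·3 ≡ 1 (mod 8), take x = 15 + 19·((6−15)·3 mod 8) = 15 + 19·5 = 110.
Check: 110 mod 8 = 6, 110 mod 19 = 15.

110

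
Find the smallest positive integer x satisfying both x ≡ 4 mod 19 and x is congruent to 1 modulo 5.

x ≡ 1 (mod 5) gives x ∈ {1, 6, 11, 16, 21, 26, 31, 36, …}.
The first of these with x mod 19 = 4 is 61.

61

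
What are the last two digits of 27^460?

Square-and-reduce mod 100: 27^1≡27, 27^2≡29, 27^4≡41, 27^8≡81, 27^16≡61, 27^32≡21, 27^64≡41, 27^128≡81, 27^256≡61.
460 = 4 + 8 + 64 + 128 + 256, so 27^460 ≡ 41·81·41·81·61 ≡ 1 (mod 100).

01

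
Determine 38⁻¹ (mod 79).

52

79 = 2·38 + 3
38 = 12·3 + 2
3 = 1·2 + 1
2 = 2·1 + 0
Back-substituting gives 38·52 ≡ 1 (mod 79).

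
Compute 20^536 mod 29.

By repeated squaring mod 29: 20^1≡20, 20^2≡23, 20^4≡7, 20^8≡20, 20^16≡23, 20^32≡7, 20^64≡20, 20^128≡23, 20^256≡7, 20^512≡20.
536 = 8 + 16 + 512, so 20^536 ≡ 20·23·20 ≡ 7 (mod 29).

7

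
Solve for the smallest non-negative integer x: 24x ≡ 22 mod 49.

5

The inverse of 24 mod 49 is 47 (since 24·47 = 1128 ≡ 1).
Multiplying both sides by 47: x ≡ 47·22 = 1034 ≡ 5 (mod 49).
Check: 24·5 = 120 = 2·49 + 22.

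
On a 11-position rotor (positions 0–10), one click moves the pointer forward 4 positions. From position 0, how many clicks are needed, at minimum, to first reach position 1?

3

11 = 2·4 + 3
4 = 1·3 + 1
3 = 3·1 + 0
Back-substituting gives 4·3 ≡ 1 (mod 11).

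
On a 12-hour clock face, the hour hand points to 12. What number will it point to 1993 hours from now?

1993 = 166·12 + 1, so 1993 mod 12 = 1.
12 + 1 → 1 on a 12-hour dial.

1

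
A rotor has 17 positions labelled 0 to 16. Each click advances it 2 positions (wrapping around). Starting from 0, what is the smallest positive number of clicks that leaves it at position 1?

9

2·9 = 18 = 1·17 + 1, so 2⁻¹ ≡ 9 (mod 17).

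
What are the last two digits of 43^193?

By repeated squaring mod 100: 43^1≡43, 43^2≡49, 43^4≡1, 43^8≡1, 43^16≡1, 43^32≡1, 43^64≡1, 43^128≡1.
193 = 1 + 64 + 128, so 43^193 ≡ 43·1·1 ≡ 43 (mod 100).

43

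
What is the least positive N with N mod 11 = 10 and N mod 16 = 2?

x ≡ 10 (mod 11) gives x ∈ {10, 21, 32, 43, 54, 65, 76, 87, …}.
The first of these with x mod 16 = 2 is 98.

98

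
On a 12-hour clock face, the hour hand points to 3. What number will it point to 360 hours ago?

360 − 30·12 = 0, so 360 ≡ 0 (mod 12).
3 − 0 → 3 on a 12-hour dial.

3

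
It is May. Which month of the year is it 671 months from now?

April

671 mod 12 = 11 (since 55·12 = 660).
May + 11 months → April.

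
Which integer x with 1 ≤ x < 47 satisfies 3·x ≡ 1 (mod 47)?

16

3·16 = 48 = 1·47 + 1, so 3⁻¹ ≡ 16 (mod 47).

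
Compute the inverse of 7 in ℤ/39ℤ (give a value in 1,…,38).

7·28 = 196 = 5·39 + 1, so 7⁻¹ ≡ 28 (mod 39).

28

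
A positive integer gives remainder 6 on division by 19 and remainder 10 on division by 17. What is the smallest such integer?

Since 17·9 ≡ 1 (mod 19), take x = 10 + 17·((6−10)·9 mod 19) = 10 + 17·2 = 44.
Check: 44 mod 19 = 6, 44 mod 17 = 10.

44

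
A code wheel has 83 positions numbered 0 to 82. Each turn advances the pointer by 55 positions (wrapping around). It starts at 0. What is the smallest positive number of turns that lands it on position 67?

48

55⁻¹ ≡ 80 (mod 83) because 55·80 = 4400 = 53·83 + 1.
Multiplying both sides by 80: x ≡ 80·67 = 5360 ≡ 48 (mod 83).
Check: 55·48 = 2640 = 31·83 + 67.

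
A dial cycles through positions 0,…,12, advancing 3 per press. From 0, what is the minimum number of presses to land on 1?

9

3⁻¹ ≡ 9 (mod 13) because 3·9 = 27 = 2·13 + 1.
So x ≡ 9·1 = 9 ≡ 9 (mod 13).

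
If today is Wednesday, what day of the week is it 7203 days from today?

7203 = 1029·7 + 0, so 7203 mod 7 = 0.
Wednesday + 0 days → Wednesday.

Wednesday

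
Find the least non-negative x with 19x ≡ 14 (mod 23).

8

The inverse of 19 mod 23 is 17 (since 19·17 = 323 ≡ 1).
Multiplying both sides by 17: x ≡ 17·14 = 238 ≡ 8 (mod 23).
Check: 19·8 = 152 = 6·23 + 14.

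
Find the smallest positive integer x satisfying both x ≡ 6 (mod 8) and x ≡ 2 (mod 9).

38

x ≡ 6 (mod 8) gives x ∈ {6, 14, 22, 30, 38}.
The first of these with x mod 9 = 2 is 38.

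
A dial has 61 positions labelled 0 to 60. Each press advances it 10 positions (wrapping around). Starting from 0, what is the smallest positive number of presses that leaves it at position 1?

61 = 6·10 + 1
10 = 10·1 + 0
Back-substituting gives 10·55 ≡ 1 (mod 61).

55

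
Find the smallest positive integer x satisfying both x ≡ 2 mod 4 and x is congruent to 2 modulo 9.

2

Since 9·1 ≡ 1 (mod 4), take x = 2 + 9·((2−2)·1 mod 4) = 2 + 9·0 = 2.
Check: 2 mod 4 = 2, 2 mod 9 = 2.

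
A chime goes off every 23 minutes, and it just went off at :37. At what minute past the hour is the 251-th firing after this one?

50

251·23 = 5773.
5773 = 96·60 + 13, so 5773 mod 60 = 13.
(37 + 13) mod 60 = 50.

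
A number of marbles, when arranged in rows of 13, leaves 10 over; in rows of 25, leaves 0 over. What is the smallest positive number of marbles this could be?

Since 25·12 ≡ 1 (mod 13), take x = 0 + 25·((10−0)·12 mod 13) = 0 + 25·3 = 75.
Check: 75 mod 13 = 10, 75 mod 25 = 0.

75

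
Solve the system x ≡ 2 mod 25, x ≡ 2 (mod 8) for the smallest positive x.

2

Since 8·22 ≡ 1 (mod 25), take x = 2 + 8·((2−2)·22 mod 25) = 2 + 8·0 = 2.
Check: 2 mod 25 = 2, 2 mod 8 = 2.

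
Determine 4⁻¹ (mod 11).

3

4·3 = 12 = 1·11 + 1, so 4⁻¹ ≡ 3 (mod 11).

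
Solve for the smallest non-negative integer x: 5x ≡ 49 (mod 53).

5⁻¹ ≡ 32 (mod 53) because 5·32 = 160 = 3·53 + 1.
Multiplying both sides by 32: x ≡ 32·49 = 1568 ≡ 31 (mod 53).

31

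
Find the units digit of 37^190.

Last digits of 7^n: 7, 9, 3, 1 (period 4).
190 leaves remainder 2 on division by 4, so 37^190 ends in 9.

9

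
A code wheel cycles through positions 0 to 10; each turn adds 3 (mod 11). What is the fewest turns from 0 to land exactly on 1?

3·4 = 12 = 1·11 + 1, so 3⁻¹ ≡ 4 (mod 11).

4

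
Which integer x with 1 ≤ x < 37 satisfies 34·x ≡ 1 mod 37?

34·12 = 408 = 11·37 + 1, so 34⁻¹ ≡ 12 (mod 37).

12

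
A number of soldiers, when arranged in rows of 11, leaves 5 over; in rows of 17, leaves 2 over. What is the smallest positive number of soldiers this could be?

104

Since 17·2 ≡ 1 (mod 11), take x = 2 + 17·((5−2)·2 mod 11) = 2 + 17·6 = 104.
Check: 104 mod 11 = 5, 104 mod 17 = 2.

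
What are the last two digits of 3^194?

Square-and-reduce mod 100: 3^1≡3, 3^2≡9, 3^4≡81, 3^8≡61, 3^16≡21, 3^32≡41, 3^64≡81, 3^128≡61.
Since 194 = 2 + 64 + 128 in binary, 3^194 ≡ 9·81·61 ≡ 69 (mod 100).

69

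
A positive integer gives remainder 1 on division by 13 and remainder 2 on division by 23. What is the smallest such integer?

x ≡ 1 (mod 13) gives x ∈ {1, 14, 27, 40, 53, 66, 79, 92, …}.
The first of these with x mod 23 = 2 is 209.

209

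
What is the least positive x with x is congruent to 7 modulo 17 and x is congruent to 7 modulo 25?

Since 25·15 ≡ 1 (mod 17), take x = 7 + 25·((7−7)·15 mod 17) = 7 + 25·0 = 7.
Check: 7 mod 17 = 7, 7 mod 25 = 7.

7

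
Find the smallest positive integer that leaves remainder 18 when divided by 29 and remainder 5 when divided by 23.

x ≡ 5 (mod 23) gives x ∈ {5, 28, 51, 74, 97, 120, 143, 166, …}.
The first of these with x mod 29 = 18 is 511.

511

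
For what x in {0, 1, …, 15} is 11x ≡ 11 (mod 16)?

1

The inverse of 11 mod 16 is 3 (since 11·3 = 33 ≡ 1).
So x ≡ 3·11 = 33 ≡ 1 (mod 16).
Check: 11·1 = 11 = 0·16 + 11.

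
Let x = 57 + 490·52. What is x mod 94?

490·52 = 25480.
25480 − 271·94 = 6, so 25480 ≡ 6 (mod 94).
(57 + 6) mod 94 = 63.

63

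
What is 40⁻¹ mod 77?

52

77 = 1·40 + 37
40 = 1·37 + 3
37 = 12·3 + 1
3 = 3·1 + 0
Back-substituting gives 40·52 ≡ 1 (mod 77).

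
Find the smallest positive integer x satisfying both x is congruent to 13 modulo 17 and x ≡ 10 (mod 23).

217

x ≡ 13 (mod 17) gives x ∈ {13, 30, 47, 64, 81, 98, 115, 132, …}.
The first of these with x mod 23 = 10 is 217.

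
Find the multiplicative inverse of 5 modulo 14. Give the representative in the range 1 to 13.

5·3 = 15 = 1·14 + 1, so 5⁻¹ ≡ 3 (mod 14).

3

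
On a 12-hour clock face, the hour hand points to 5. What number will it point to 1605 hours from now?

2

1605 − 133·12 = 9, so 1605 ≡ 9 (mod 12).
5 + 9 → 2 on a 12-hour dial.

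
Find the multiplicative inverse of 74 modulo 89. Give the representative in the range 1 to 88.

74·83 = 6142 = 69·89 + 1, so 74⁻¹ ≡ 83 (mod 89).

83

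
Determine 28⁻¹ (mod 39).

7

28·7 = 196 = 5·39 + 1, so 28⁻¹ ≡ 7 (mod 39).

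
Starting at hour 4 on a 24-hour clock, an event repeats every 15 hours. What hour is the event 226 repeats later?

226·15 = 3390.
3390 − 141·24 = 6, so 3390 ≡ 6 (mod 24).
(4 + 6) mod 24 = 10.

10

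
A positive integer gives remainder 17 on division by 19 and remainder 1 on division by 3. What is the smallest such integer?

55

x ≡ 1 (mod 3) gives x ∈ {1, 4, 7, 10, 13, 16, 19, 22, …}.
The first of these with x mod 19 = 17 is 55.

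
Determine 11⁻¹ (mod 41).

41 = 3·11 + 8
11 = 1·8 + 3
8 = 2·3 + 2
3 = 1·2 + 1
2 = 2·1 + 0
Back-substituting gives 11·15 ≡ 1 (mod 41).

15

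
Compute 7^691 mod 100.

43

Successive squares of 7 mod 100: 7^1≡7, 7^2≡49, 7^4≡1, 7^8≡1, 7^16≡1, 7^32≡1, 7^64≡1, 7^128≡1, 7^256≡1, 7^512≡1.
Since 691 = 1 + 2 + 16 + 32 + 128 + 512 in binary, 7^691 ≡ 7·49·1·1·1·1 ≡ 43 (mod 100).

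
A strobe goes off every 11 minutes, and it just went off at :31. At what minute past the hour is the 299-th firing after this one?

20

299·11 = 3289.
Dividing 3289 by 60 gives quotient 54 and remainder 49.
(31 + 49) mod 60 = 20.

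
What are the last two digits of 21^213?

Square-and-reduce mod 100: 21^1≡21, 21^2≡41, 21^4≡81, 21^8≡61, 21^16≡21, 21^32≡41, 21^64≡81, 21^128≡61.
213 = 1 + 4 + 16 + 64 + 128, so 21^213 ≡ 21·81·21·81·61 ≡ 61 (mod 100).

61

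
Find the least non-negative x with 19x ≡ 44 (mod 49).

41

The inverse of 19 mod 49 is 31 (since 19·31 = 589 ≡ 1).
Multiplying both sides by 31: x ≡ 31·44 = 1364 ≡ 41 (mod 49).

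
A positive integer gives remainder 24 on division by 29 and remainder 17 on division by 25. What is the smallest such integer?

x ≡ 17 (mod 25) gives x ∈ {17, 42, 67, 92, 117, 142, 167, 192, …}.
The first of these with x mod 29 = 24 is 517.

517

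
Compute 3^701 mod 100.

3

Successive squares of 3 mod 100: 3^1≡3, 3^2≡9, 3^4≡81, 3^8≡61, 3^16≡21, 3^32≡41, 3^64≡81, 3^128≡61, 3^256≡21, 3^512≡41.
Since 701 = 1 + 4 + 8 + 16 + 32 + 128 + 512 in binary, 3^701 ≡ 3·81·61·21·41·61·41 ≡ 3 (mod 100).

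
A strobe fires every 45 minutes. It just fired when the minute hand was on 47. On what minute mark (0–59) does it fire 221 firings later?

32

221·45 = 9945.
9945 = 165·60 + 45, so 9945 mod 60 = 45.
(47 + 45) mod 60 = 32.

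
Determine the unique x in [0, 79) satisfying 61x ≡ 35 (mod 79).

The inverse of 61 mod 79 is 57 (since 61·57 = 3477 ≡ 1).
So x ≡ 57·35 = 1995 ≡ 20 (mod 79).
Check: 61·20 = 1220 = 15·79 + 35.

20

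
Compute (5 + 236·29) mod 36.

236·29 = 6844.
6844 − 190·36 = 4, so 6844 ≡ 4 (mod 36).
(5 + 4) mod 36 = 9.

9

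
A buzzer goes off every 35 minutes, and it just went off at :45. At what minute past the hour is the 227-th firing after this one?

10

227·35 = 7945.
7945 = 132·60 + 25, so 7945 mod 60 = 25.
(45 + 25) mod 60 = 10.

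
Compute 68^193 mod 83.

81

Square-and-reduce mod 83: 68^1≡68, 68^2≡59, 68^4≡78, 68^8≡25, 68^16≡44, 68^32≡27, 68^64≡65, 68^128≡75.
Since 193 = 1 + 64 + 128 in binary, 68^193 ≡ 68·65·75 ≡ 81 (mod 83).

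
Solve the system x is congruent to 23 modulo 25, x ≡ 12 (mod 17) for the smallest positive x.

148

x ≡ 12 (mod 17) gives x ∈ {12, 29, 46, 63, 80, 97, 114, 131, …}.
The first of these with x mod 25 = 23 is 148.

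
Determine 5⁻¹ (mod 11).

5·9 = 45 = 4·11 + 1, so 5⁻¹ ≡ 9 (mod 11).

9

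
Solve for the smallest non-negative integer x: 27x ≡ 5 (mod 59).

The inverse of 27 mod 59 is 35 (since 27·35 = 945 ≡ 1).
So x ≡ 35·5 = 175 ≡ 57 (mod 59).

57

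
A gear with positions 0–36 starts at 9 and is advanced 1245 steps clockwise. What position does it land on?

33

Dividing 1245 by 37 gives quotient 33 and remainder 24.
(9 + 24) mod 37 = 33.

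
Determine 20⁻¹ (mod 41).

20·39 = 780 = 19·41 + 1, so 20⁻¹ ≡ 39 (mod 41).

39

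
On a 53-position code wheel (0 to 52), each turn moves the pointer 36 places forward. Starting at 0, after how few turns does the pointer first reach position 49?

The inverse of 36 mod 53 is 28 (since 36·28 = 1008 ≡ 1).
So x ≡ 28·49 = 1372 ≡ 47 (mod 53).

47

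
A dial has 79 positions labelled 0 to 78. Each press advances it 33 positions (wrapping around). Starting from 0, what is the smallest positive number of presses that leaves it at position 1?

12

33·12 = 396 = 5·79 + 1, so 33⁻¹ ≡ 12 (mod 79).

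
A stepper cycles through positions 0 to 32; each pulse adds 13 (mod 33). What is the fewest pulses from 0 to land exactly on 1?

33 = 2·13 + 7
13 = 1·7 + 6
7 = 1·6 + 1
6 = 6·1 + 0
Back-substituting gives 13·28 ≡ 1 (mod 33).

28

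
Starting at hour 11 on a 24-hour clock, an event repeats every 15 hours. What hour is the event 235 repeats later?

8

235·15 = 3525.
3525 mod 24 = 21 (since 146·24 = 3504).
(11 + 21) mod 24 = 8.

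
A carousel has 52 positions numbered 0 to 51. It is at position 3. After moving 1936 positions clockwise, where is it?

1936 − 37·52 = 12, so 1936 ≡ 12 (mod 52).
(3 + 12) mod 52 = 15.

15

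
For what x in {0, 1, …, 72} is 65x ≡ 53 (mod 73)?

39

The inverse of 65 mod 73 is 9 (since 65·9 = 585 ≡ 1).
Multiplying both sides by 9: x ≡ 9·53 = 477 ≡ 39 (mod 73).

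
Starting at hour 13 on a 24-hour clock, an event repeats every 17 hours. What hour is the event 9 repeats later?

9·17 = 153.
Dividing 153 by 24 gives quotient 6 and remainder 9.
(13 + 9) mod 24 = 22.

22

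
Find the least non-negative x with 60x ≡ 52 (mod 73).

The inverse of 60 mod 73 is 28 (since 60·28 = 1680 ≡ 1).
Multiplying both sides by 28: x ≡ 28·52 = 1456 ≡ 69 (mod 73).

69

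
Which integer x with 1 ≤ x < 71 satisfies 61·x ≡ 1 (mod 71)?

7

71 = 1·61 + 10
61 = 6·10 + 1
10 = 10·1 + 0
Back-substituting gives 61·7 ≡ 1 (mod 71).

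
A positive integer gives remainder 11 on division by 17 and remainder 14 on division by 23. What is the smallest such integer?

x ≡ 11 (mod 17) gives x ∈ {11, 28, 45, 62, 79, 96, 113, 130, …}.
The first of these with x mod 23 = 14 is 198.

198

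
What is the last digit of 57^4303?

3

Powers of 7 mod 10 repeat with period 4: 7, 9, 3, 1.
4303 mod 4 = 3, so the last digit matches 7^3 = 3.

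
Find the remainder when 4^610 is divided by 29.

Successive squares of 4 mod 29: 4^1≡4, 4^2≡16, 4^4≡24, 4^8≡25, 4^16≡16, 4^32≡24, 4^64≡25, 4^128≡16, 4^256≡24, 4^512≡25.
Since 610 = 2 + 32 + 64 + 512 in binary, 4^610 ≡ 16·24·25·25 ≡ 25 (mod 29).

25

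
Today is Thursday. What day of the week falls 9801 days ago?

Wednesday

9801 = 1400·7 + 1, so 9801 mod 7 = 1.
Thursday − 1 day → Wednesday.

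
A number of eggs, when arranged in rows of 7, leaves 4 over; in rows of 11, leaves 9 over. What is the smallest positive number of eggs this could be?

53

x ≡ 4 (mod 7) gives x ∈ {4, 11, 18, 25, 32, 39, 46, 53}.
The first of these with x mod 11 = 9 is 53.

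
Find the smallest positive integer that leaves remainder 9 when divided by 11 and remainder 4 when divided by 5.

9

x ≡ 4 (mod 5) gives x ∈ {4, 9}.
The first of these with x mod 11 = 9 is 9.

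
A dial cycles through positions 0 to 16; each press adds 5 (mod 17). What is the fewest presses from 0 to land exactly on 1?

7

17 = 3·5 + 2
5 = 2·2 + 1
2 = 2·1 + 0
Back-substituting gives 5·7 ≡ 1 (mod 17).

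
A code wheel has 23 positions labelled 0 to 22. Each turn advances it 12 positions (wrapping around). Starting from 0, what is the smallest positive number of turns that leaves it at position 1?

2

12·2 = 24 = 1·23 + 1, so 12⁻¹ ≡ 2 (mod 23).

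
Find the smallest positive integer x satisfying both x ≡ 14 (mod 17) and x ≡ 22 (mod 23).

252

Since 23·3 ≡ 1 (mod 17), take x = 22 + 23·((14−22)·3 mod 17) = 22 + 23·10 = 252.
Check: 252 mod 17 = 14, 252 mod 23 = 22.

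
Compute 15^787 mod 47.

43

By repeated squaring mod 47: 15^1≡15, 15^2≡37, 15^4≡6, 15^8≡36, 15^16≡27, 15^32≡24, 15^64≡12, 15^128≡3, 15^256≡9, 15^512≡34.
Since 787 = 1 + 2 + 16 + 256 + 512 in binary, 15^787 ≡ 15·37·27·9·34 ≡ 43 (mod 47).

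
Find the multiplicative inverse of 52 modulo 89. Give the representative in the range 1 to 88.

12

52·12 = 624 = 7·89 + 1, so 52⁻¹ ≡ 12 (mod 89).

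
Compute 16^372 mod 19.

Successive squares of 16 mod 19: 16^1≡16, 16^2≡9, 16^4≡5, 16^8≡6, 16^16≡17, 16^32≡4, 16^64≡16, 16^128≡9, 16^256≡5.
Since 372 = 4 + 16 + 32 + 64 + 256 in binary, 16^372 ≡ 5·17·4·16·5 ≡ 11 (mod 19).

11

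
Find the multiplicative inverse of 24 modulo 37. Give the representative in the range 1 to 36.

24·17 = 408 = 11·37 + 1, so 24⁻¹ ≡ 17 (mod 37).

17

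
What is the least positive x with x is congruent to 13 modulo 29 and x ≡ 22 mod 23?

x ≡ 22 (mod 23) gives x ∈ {22, 45, 68, 91, 114, 137, 160, 183, …}.
The first of these with x mod 29 = 13 is 390.

390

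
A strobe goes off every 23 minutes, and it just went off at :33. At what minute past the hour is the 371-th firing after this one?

46

371·23 = 8533.
8533 = 142·60 + 13, so 8533 mod 60 = 13.
(33 + 13) mod 60 = 46.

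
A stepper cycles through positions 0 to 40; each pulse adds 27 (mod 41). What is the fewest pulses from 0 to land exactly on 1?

38

27·38 = 1026 = 25·41 + 1, so 27⁻¹ ≡ 38 (mod 41).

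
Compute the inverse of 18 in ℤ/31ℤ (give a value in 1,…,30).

31 = 1·18 + 13
18 = 1·13 + 5
13 = 2·5 + 3
5 = 1·3 + 2
3 = 1·2 + 1
2 = 2·1 + 0
Back-substituting gives 18·19 ≡ 1 (mod 31).

19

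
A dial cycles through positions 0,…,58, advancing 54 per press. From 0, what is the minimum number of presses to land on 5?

54⁻¹ ≡ 47 (mod 59) because 54·47 = 2538 = 43·59 + 1.
Multiplying both sides by 47: x ≡ 47·5 = 235 ≡ 58 (mod 59).

58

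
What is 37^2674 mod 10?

Powers of 7 mod 10 repeat with period 4: 7, 9, 3, 1.
2674 leaves remainder 2 on division by 4, so 37^2674 ends in 9.

9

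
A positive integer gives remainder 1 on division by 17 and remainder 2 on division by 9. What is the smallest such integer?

Since 9·2 ≡ 1 (mod 17), take x = 2 + 9·((1−2)·2 mod 17) = 2 + 9·15 = 137.
Check: 137 mod 17 = 1, 137 mod 9 = 2.

137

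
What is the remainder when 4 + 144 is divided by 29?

3

Dividing 144 by 29 gives quotient 4 and remainder 28.
(4 + 28) mod 29 = 3.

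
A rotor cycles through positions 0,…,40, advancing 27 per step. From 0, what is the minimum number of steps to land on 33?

24

The inverse of 27 mod 41 is 38 (since 27·38 = 1026 ≡ 1).
Multiplying both sides by 38: x ≡ 38·33 = 1254 ≡ 24 (mod 41).
Check: 27·24 = 648 = 15·41 + 33.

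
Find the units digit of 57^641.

7

The units digit of 57^n cycles with period 4: 7, 9, 3, 1, …
641 leaves remainder 1 on division by 4, so 57^641 ends in 7.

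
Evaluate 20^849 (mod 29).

23

Successive squares of 20 mod 29: 20^1≡20, 20^2≡23, 20^4≡7, 20^8≡20, 20^16≡23, 20^32≡7, 20^64≡20, 20^128≡23, 20^256≡7, 20^512≡20.
Since 849 = 1 + 16 + 64 + 256 + 512 in binary, 20^849 ≡ 20·23·20·7·20 ≡ 23 (mod 29).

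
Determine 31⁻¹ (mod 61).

2

31·2 = 62 = 1·61 + 1, so 31⁻¹ ≡ 2 (mod 61).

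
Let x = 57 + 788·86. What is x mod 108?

1

788·86 = 67768.
67768 = 627·108 + 52, so 67768 mod 108 = 52.
(57 + 52) mod 108 = 1.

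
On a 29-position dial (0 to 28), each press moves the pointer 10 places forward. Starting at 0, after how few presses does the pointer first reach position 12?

The inverse of 10 mod 29 is 3 (since 10·3 = 30 ≡ 1).
So x ≡ 3·12 = 36 ≡ 7 (mod 29).

7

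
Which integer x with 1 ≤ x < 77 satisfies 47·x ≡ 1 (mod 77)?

77 = 1·47 + 30
47 = 1·30 + 17
30 = 1·17 + 13
17 = 1·13 + 4
13 = 3·4 + 1
4 = 4·1 + 0
Back-substituting gives 47·59 ≡ 1 (mod 77).

59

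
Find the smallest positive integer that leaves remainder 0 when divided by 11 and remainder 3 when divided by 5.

33

x ≡ 3 (mod 5) gives x ∈ {3, 8, 13, 18, 23, 28, 33}.
The first of these with x mod 11 = 0 is 33.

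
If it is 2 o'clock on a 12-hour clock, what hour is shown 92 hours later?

92 = 7·12 + 8, so 92 mod 12 = 8.
2 + 8 → 10 on a 12-hour dial.

10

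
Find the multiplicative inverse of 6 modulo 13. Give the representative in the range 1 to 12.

11

6·11 = 66 = 5·13 + 1, so 6⁻¹ ≡ 11 (mod 13).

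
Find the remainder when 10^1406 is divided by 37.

Successive squares of 10 mod 37: 10^1≡10, 10^2≡26, 10^4≡10, 10^8≡26, 10^16≡10, 10^32≡26, 10^64≡10, 10^128≡26, 10^256≡10, 10^512≡26, 10^1024≡10.
Since 1406 = 2 + 4 + 8 + 16 + 32 + 64 + 256 + 1024 in binary, 10^1406 ≡ 26·10·26·10·26·10·10·10 ≡ 26 (mod 37).

26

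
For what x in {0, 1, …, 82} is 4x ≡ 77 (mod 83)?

The inverse of 4 mod 83 is 21 (since 4·21 = 84 ≡ 1).
So x ≡ 21·77 = 1617 ≡ 40 (mod 83).
Check: 4·40 = 160 = 1·83 + 77.

40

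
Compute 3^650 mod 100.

49

Square-and-reduce mod 100: 3^1≡3, 3^2≡9, 3^4≡81, 3^8≡61, 3^16≡21, 3^32≡41, 3^64≡81, 3^128≡61, 3^256≡21, 3^512≡41.
650 = 2 + 8 + 128 + 512, so 3^650 ≡ 9·61·61·41 ≡ 49 (mod 100).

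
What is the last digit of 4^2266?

Powers of 4 mod 10 repeat with period 2: 4, 6.
2266 leaves remainder 0 on division by 2, so 4^2266 ends in 6.

6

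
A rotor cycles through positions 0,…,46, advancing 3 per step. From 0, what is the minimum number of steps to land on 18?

6

3⁻¹ ≡ 16 (mod 47) because 3·16 = 48 = 1·47 + 1.
Multiplying both sides by 16: x ≡ 16·18 = 288 ≡ 6 (mod 47).
Check: 3·6 = 18 = 0·47 + 18.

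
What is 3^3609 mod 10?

3

Last digits of 3^n: 3, 9, 7, 1 (period 4).
3609 mod 4 = 1, so the last digit matches 3^1 = 3.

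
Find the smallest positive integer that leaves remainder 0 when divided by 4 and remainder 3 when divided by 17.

x ≡ 0 (mod 4) gives x ∈ {0, 4, 8, 12, 16, 20}.
The first of these with x mod 17 = 3 is 20.

20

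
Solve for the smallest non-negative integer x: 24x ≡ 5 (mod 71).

15

24⁻¹ ≡ 3 (mod 71) because 24·3 = 72 = 1·71 + 1.
Multiplying both sides by 3: x ≡ 3·5 = 15 ≡ 15 (mod 71).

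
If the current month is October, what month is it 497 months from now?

March

Dividing 497 by 12 gives quotient 41 and remainder 5.
October + 5 months → March.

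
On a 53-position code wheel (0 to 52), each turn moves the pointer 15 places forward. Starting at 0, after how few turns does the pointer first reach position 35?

20

15⁻¹ ≡ 46 (mod 53) because 15·46 = 690 = 13·53 + 1.
So x ≡ 46·35 = 1610 ≡ 20 (mod 53).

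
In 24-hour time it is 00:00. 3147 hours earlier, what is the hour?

Dividing 3147 by 24 gives quotient 131 and remainder 3.
(0 − 3) mod 24 = 21.

21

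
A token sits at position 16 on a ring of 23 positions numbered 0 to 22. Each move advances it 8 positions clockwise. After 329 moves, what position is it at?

3

329·8 = 2632.
2632 − 114·23 = 10, so 2632 ≡ 10 (mod 23).
(16 + 10) mod 23 = 3.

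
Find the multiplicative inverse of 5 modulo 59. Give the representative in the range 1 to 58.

12

5·12 = 60 = 1·59 + 1, so 5⁻¹ ≡ 12 (mod 59).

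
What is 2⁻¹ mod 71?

2·36 = 72 = 1·71 + 1, so 2⁻¹ ≡ 36 (mod 71).

36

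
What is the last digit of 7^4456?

The units digit of 7^n cycles with period 4: 7, 9, 3, 1, …
4456 mod 4 = 0, so the last digit matches 7^4 = 1.

1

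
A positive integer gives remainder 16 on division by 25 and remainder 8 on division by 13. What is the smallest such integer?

Since 13·2 ≡ 1 (mod 25), take x = 8 + 13·((16−8)·2 mod 25) = 8 + 13·16 = 216.
Check: 216 mod 25 = 16, 216 mod 13 = 8.

216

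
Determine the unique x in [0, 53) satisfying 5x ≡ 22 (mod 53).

15

The inverse of 5 mod 53 is 32 (since 5·32 = 160 ≡ 1).
So x ≡ 32·22 = 704 ≡ 15 (mod 53).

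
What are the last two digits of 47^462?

09

Square-and-reduce mod 100: 47^1≡47, 47^2≡9, 47^4≡81, 47^8≡61, 47^16≡21, 47^32≡41, 47^64≡81, 47^128≡61, 47^256≡21.
462 = 2 + 4 + 8 + 64 + 128 + 256, so 47^462 ≡ 9·81·61·81·61·21 ≡ 9 (mod 100).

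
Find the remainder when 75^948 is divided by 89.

By repeated squaring mod 89: 75^1≡75, 75^2≡18, 75^4≡57, 75^8≡45, 75^16≡67, 75^32≡39, 75^64≡8, 75^128≡64, 75^256≡2, 75^512≡4.
Since 948 = 4 + 16 + 32 + 128 + 256 + 512 in binary, 75^948 ≡ 57·67·39·64·2·4 ≡ 11 (mod 89).

11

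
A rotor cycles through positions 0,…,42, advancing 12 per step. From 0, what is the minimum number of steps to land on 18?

12⁻¹ ≡ 18 (mod 43) because 12·18 = 216 = 5·43 + 1.
So x ≡ 18·18 = 324 ≡ 23 (mod 43).

23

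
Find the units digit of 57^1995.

3

Powers of 7 mod 10 repeat with period 4: 7, 9, 3, 1.
1995 leaves remainder 3 on division by 4, so 57^1995 ends in 3.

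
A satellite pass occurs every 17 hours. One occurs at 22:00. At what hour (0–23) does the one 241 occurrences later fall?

241·17 = 4097.
4097 = 170·24 + 17, so 4097 mod 24 = 17.
(22 + 17) mod 24 = 15.

15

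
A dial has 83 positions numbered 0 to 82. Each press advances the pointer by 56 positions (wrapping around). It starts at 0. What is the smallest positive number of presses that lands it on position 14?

21

56⁻¹ ≡ 43 (mod 83) because 56·43 = 2408 = 29·83 + 1.
Multiplying both sides by 43: x ≡ 43·14 = 602 ≡ 21 (mod 83).
Check: 56·21 = 1176 = 14·83 + 14.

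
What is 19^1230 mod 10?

1

Powers of 9 mod 10 repeat with period 2: 9, 1.
1230 leaves remainder 0 on division by 2, so 19^1230 ends in 1.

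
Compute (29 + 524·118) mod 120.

61

524·118 = 61832.
61832 mod 120 = 32 (since 515·120 = 61800).
(29 + 32) mod 120 = 61.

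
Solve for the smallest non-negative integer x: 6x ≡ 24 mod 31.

The inverse of 6 mod 31 is 26 (since 6·26 = 156 ≡ 1).
Multiplying both sides by 26: x ≡ 26·24 = 624 ≡ 4 (mod 31).

4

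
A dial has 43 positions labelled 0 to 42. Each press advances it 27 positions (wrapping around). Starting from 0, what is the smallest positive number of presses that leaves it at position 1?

27·8 = 216 = 5·43 + 1, so 27⁻¹ ≡ 8 (mod 43).

8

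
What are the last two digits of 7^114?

49

Successive squares of 7 mod 100: 7^1≡7, 7^2≡49, 7^4≡1, 7^8≡1, 7^16≡1, 7^32≡1, 7^64≡1.
Since 114 = 2 + 16 + 32 + 64 in binary, 7^114 ≡ 49·1·1·1 ≡ 49 (mod 100).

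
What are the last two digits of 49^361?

Successive squares of 49 mod 100: 49^1≡49, 49^2≡1, 49^4≡1, 49^8≡1, 49^16≡1, 49^32≡1, 49^64≡1, 49^128≡1, 49^256≡1.
Since 361 = 1 + 8 + 32 + 64 + 256 in binary, 49^361 ≡ 49·1·1·1·1 ≡ 49 (mod 100).

49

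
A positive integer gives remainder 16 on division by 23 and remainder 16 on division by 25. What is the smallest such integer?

16

x ≡ 16 (mod 23) gives x ∈ {16}.
The first of these with x mod 25 = 16 is 16.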